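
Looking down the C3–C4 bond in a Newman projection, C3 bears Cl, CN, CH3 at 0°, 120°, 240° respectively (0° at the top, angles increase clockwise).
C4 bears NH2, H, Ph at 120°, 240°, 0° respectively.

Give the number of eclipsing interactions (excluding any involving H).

2

Non-H eclipsing pairs: Cl(0°)/Ph(0°); CN(120°)/NH2(120°) — 2 interactions.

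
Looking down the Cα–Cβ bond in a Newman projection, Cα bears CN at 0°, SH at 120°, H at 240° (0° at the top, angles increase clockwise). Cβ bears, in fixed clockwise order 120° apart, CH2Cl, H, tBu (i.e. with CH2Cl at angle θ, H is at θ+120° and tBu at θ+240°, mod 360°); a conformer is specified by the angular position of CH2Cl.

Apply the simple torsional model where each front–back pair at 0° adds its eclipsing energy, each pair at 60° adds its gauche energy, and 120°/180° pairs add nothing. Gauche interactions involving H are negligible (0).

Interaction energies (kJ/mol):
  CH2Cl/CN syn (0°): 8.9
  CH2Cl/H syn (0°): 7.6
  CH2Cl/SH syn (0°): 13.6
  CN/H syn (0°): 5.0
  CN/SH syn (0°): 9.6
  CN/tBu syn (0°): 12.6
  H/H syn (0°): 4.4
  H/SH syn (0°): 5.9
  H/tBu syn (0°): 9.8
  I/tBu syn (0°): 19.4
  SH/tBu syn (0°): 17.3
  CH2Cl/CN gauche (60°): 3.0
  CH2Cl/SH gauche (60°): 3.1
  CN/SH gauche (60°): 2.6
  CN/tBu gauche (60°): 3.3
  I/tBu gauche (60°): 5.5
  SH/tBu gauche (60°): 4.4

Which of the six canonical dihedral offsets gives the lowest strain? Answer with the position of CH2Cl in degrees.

CH2Cl at 0° (eclipsed): CN–CH2Cl eclipsed, SH–H eclipsed, H–tBu eclipsed; 8.9 + 5.9 + 9.8 = 24.6 kJ/mol.
CH2Cl at 60° (staggered): CN–CH2Cl gauche, CN–tBu gauche, SH–CH2Cl gauche; 3.0 + 3.3 + 3.1 = 9.4 kJ/mol.
CH2Cl at 120° (eclipsed): CN–tBu eclipsed, SH–CH2Cl eclipsed, H–H eclipsed; 12.6 + 13.6 + 4.4 = 30.6 kJ/mol.
CH2Cl at 180° (staggered): CN–tBu gauche, SH–CH2Cl gauche, SH–tBu gauche; 3.3 + 3.1 + 4.4 = 10.8 kJ/mol.
CH2Cl at 240° (eclipsed): CN–H eclipsed, SH–tBu eclipsed, H–CH2Cl eclipsed; 5.0 + 17.3 + 7.6 = 29.9 kJ/mol.
CH2Cl at 300° (staggered): CN–CH2Cl gauche, SH–tBu gauche; 3.0 + 4.4 = 7.4 kJ/mol.
The minimum (7.4 kJ/mol) occurs with CH2Cl at 300°.

300°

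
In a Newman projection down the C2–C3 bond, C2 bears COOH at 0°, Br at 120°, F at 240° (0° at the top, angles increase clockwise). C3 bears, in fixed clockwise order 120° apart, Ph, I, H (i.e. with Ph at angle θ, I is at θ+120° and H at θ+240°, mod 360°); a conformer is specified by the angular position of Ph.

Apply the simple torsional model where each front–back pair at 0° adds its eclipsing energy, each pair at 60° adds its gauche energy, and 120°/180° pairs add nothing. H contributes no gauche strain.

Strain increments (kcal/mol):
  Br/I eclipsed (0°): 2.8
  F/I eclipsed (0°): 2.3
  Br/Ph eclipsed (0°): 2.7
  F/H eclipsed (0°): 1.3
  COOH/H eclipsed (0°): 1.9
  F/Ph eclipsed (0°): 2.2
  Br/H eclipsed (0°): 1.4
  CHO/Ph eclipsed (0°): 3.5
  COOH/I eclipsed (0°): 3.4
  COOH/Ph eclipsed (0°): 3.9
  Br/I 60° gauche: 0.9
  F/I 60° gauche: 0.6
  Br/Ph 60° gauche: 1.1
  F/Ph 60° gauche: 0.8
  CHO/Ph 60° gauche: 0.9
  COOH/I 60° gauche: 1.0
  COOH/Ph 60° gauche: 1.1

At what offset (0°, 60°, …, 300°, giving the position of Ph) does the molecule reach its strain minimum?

180°

Ph at 0° is eclipsed. COOH at 0° is eclipsed with Ph at 0° (3.9); Br at 120° is eclipsed with I at 120° (2.8); F at 240° is eclipsed with H at 240° (1.3). Total 8.0 kcal/mol.
Ph at 60° is staggered. COOH at 0° is gauche with Ph at 60° (1.1); Br at 120° is gauche with Ph at 60° (1.1); Br at 120° is gauche with I at 180° (0.9); F at 240° is gauche with I at 180° (0.6). Total 3.7 kcal/mol.
Ph at 120° is eclipsed. COOH at 0° is eclipsed with H at 0° (1.9); Br at 120° is eclipsed with Ph at 120° (2.7); F at 240° is eclipsed with I at 240° (2.3). Total 6.9 kcal/mol.
Ph at 180° is staggered. COOH at 0° is gauche with I at 300° (1.0); Br at 120° is gauche with Ph at 180° (1.1); F at 240° is gauche with Ph at 180° (0.8); F at 240° is gauche with I at 300° (0.6). Total 3.5 kcal/mol.
Ph at 240° is eclipsed. COOH at 0° is eclipsed with I at 0° (3.4); Br at 120° is eclipsed with H at 120° (1.4); F at 240° is eclipsed with Ph at 240° (2.2). Total 7.0 kcal/mol.
Ph at 300° is staggered. COOH at 0° is gauche with Ph at 300° (1.1); COOH at 0° is gauche with I at 60° (1.0); Br at 120° is gauche with I at 60° (0.9); F at 240° is gauche with Ph at 300° (0.8). Total 3.8 kcal/mol.
The minimum (3.5 kcal/mol) occurs with Ph at 180°.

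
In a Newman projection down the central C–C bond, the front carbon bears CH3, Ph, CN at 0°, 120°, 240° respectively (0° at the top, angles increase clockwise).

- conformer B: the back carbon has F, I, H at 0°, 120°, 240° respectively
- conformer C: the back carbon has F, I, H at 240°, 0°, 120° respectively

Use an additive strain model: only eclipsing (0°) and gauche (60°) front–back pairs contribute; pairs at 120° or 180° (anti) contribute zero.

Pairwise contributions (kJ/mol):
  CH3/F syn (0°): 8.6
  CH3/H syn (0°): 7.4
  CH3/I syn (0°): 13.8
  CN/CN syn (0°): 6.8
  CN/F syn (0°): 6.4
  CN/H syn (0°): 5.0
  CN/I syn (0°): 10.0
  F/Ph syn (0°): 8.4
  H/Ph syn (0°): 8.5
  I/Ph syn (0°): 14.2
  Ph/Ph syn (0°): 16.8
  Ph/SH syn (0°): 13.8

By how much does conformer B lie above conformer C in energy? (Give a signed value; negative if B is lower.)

B is eclipsed. CH3 at 0° is eclipsed with F at 0° (8.6); Ph at 120° is eclipsed with I at 120° (14.2); CN at 240° is eclipsed with H at 240° (5.0). Total 27.8 kJ/mol.
C is eclipsed. CH3 at 0° is eclipsed with I at 0° (13.8); Ph at 120° is eclipsed with H at 120° (8.5); CN at 240° is eclipsed with F at 240° (6.4). Total 28.7 kJ/mol.
E(B) − E(C) = 27.8 − 28.7 = -0.9 kJ/mol.

-0.9 kJ/mol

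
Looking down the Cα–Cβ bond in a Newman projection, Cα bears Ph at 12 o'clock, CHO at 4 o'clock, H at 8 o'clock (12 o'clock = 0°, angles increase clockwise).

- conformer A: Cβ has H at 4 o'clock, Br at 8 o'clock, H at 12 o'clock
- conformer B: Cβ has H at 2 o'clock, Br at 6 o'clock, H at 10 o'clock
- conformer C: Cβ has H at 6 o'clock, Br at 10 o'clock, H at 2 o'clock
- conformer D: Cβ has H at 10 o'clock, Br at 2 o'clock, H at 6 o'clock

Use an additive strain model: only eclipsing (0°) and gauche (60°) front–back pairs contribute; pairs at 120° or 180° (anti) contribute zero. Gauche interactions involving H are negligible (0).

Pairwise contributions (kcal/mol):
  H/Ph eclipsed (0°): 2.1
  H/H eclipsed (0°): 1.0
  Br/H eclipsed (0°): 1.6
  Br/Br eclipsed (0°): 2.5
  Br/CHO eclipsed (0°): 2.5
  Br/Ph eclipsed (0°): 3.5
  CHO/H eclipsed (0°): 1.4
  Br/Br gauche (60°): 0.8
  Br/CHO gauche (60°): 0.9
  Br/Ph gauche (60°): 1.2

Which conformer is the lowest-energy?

B

A (eclipsed): Ph(0°)/H(0°) eclipsed 2.1; CHO(120°)/H(120°) eclipsed 1.4; H(240°)/Br(240°) eclipsed 1.6 → 5.1 kcal/mol.
B (staggered): CHO(120°)/Br(180°) gauche 0.9 → 0.9 kcal/mol.
C (staggered): Ph(0°)/Br(300°) gauche 1.2 → 1.2 kcal/mol.
D (staggered): Ph(0°)/Br(60°) gauche 1.2; CHO(120°)/Br(60°) gauche 0.9 → 2.1 kcal/mol.
B has the lowest total (0.9 kcal/mol).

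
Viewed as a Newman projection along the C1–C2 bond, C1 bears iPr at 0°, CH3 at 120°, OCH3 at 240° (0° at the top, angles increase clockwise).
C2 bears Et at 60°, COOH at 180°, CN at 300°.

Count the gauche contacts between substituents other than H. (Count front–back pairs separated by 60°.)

Non-H gauche pairs: iPr(0°)/Et(60°); iPr(0°)/CN(300°); CH3(120°)/Et(60°); CH3(120°)/COOH(180°); OCH3(240°)/COOH(180°); OCH3(240°)/CN(300°) — 6 interactions.

6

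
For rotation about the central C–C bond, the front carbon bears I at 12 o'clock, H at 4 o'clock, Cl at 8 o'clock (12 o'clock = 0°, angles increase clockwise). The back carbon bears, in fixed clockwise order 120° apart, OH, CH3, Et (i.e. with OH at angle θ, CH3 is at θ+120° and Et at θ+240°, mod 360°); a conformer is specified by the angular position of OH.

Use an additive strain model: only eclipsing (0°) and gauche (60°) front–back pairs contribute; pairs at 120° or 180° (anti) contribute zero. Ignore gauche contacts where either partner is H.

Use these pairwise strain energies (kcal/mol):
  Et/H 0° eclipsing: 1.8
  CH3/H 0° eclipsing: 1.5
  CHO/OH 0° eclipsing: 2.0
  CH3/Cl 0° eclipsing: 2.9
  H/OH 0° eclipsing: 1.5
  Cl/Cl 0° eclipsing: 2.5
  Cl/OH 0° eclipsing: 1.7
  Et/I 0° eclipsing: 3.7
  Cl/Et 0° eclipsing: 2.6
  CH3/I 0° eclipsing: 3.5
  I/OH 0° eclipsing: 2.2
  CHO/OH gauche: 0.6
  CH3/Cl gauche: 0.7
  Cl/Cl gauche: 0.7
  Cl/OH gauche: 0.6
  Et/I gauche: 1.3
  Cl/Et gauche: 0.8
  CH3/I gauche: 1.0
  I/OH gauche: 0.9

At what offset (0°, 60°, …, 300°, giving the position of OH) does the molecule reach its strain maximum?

120°

OH at 0° (eclipsed): I–OH eclipsed, H–CH3 eclipsed, Cl–Et eclipsed; 2.2 + 1.5 + 2.6 = 6.3 kcal/mol.
OH at 60° (staggered): I–OH gauche, I–Et gauche, Cl–CH3 gauche, Cl–Et gauche; 0.9 + 1.3 + 0.7 + 0.8 = 3.7 kcal/mol.
OH at 120° (eclipsed): I–Et eclipsed, H–OH eclipsed, Cl–CH3 eclipsed; 3.7 + 1.5 + 2.9 = 8.1 kcal/mol.
OH at 180° (staggered): I–CH3 gauche, I–Et gauche, Cl–OH gauche, Cl–CH3 gauche; 1.0 + 1.3 + 0.6 + 0.7 = 3.6 kcal/mol.
OH at 240° (eclipsed): I–CH3 eclipsed, H–Et eclipsed, Cl–OH eclipsed; 3.5 + 1.8 + 1.7 = 7.0 kcal/mol.
OH at 300° (staggered): I–OH gauche, I–CH3 gauche, Cl–OH gauche, Cl–Et gauche; 0.9 + 1.0 + 0.6 + 0.8 = 3.3 kcal/mol.
The maximum (8.1 kcal/mol) occurs with OH at 120°.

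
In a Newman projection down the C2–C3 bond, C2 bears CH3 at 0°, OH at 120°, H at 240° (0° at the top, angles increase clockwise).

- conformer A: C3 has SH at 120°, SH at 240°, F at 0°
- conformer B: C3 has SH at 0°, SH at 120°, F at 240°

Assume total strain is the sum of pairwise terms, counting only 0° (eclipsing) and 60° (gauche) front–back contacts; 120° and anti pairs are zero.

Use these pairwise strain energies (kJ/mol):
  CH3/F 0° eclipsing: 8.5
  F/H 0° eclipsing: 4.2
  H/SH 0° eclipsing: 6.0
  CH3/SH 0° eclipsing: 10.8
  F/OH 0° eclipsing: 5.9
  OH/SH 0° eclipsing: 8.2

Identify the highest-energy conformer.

B

A (eclipsed): CH3(0°)/F(0°) eclipsed 8.5; OH(120°)/SH(120°) eclipsed 8.2; H(240°)/SH(240°) eclipsed 6.0 → 22.7 kJ/mol.
B (eclipsed): CH3(0°)/SH(0°) eclipsed 10.8; OH(120°)/SH(120°) eclipsed 8.2; H(240°)/F(240°) eclipsed 4.2 → 23.2 kJ/mol.
B has the highest total (23.2 kJ/mol).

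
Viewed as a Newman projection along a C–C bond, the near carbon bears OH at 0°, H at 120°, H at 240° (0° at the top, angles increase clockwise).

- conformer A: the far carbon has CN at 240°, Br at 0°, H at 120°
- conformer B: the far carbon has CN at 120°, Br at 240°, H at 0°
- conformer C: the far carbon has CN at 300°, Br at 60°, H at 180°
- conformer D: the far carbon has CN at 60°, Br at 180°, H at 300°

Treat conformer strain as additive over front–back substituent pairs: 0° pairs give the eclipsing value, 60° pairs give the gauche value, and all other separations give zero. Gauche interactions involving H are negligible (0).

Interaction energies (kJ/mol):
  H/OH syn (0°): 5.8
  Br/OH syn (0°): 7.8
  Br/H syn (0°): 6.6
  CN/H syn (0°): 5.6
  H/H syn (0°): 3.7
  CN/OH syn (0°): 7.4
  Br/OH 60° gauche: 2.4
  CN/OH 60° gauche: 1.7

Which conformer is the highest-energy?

A (eclipsed): OH–Br eclipsed, H–H eclipsed, H–CN eclipsed; 7.8 + 3.7 + 5.6 = 17.1 kJ/mol.
B (eclipsed): OH–H eclipsed, H–CN eclipsed, H–Br eclipsed; 5.8 + 5.6 + 6.6 = 18.0 kJ/mol.
C (staggered): OH–CN gauche, OH–Br gauche; 1.7 + 2.4 = 4.1 kJ/mol.
D (staggered): OH–CN gauche; 1.7 = 1.7 kJ/mol.
B has the highest total (18.0 kJ/mol).

B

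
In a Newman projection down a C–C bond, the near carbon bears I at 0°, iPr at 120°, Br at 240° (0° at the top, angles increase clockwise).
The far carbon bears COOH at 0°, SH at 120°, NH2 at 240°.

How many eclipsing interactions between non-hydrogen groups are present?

Non-H eclipsing pairs: I(0°)/COOH(0°); iPr(120°)/SH(120°); Br(240°)/NH2(240°) — 3 interactions.

3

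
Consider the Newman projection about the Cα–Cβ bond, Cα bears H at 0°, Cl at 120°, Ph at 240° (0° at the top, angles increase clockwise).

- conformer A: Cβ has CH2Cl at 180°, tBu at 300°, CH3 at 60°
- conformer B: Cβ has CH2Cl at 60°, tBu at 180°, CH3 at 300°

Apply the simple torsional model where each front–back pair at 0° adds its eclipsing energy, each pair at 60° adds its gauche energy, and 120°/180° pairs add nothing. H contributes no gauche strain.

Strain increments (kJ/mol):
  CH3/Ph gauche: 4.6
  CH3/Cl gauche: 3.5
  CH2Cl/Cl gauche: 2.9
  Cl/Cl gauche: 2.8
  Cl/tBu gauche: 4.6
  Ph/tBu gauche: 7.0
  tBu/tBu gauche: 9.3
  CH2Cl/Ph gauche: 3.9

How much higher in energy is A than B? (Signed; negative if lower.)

A (staggered): Cl(120°)/CH2Cl(180°) gauche 2.9; Cl(120°)/CH3(60°) gauche 3.5; Ph(240°)/CH2Cl(180°) gauche 3.9; Ph(240°)/tBu(300°) gauche 7.0 → 17.3 kJ/mol.
B (staggered): Cl(120°)/CH2Cl(60°) gauche 2.9; Cl(120°)/tBu(180°) gauche 4.6; Ph(240°)/tBu(180°) gauche 7.0; Ph(240°)/CH3(300°) gauche 4.6 → 19.1 kJ/mol.
E(A) − E(B) = 17.3 − 19.1 = -1.8 kJ/mol.

-1.8 kJ/mol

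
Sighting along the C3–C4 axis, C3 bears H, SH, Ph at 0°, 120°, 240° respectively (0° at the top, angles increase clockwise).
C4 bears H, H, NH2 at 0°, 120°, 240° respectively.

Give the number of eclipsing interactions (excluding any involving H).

Non-H eclipsing pairs: Ph(240°)/NH2(240°) — 1 interaction.

1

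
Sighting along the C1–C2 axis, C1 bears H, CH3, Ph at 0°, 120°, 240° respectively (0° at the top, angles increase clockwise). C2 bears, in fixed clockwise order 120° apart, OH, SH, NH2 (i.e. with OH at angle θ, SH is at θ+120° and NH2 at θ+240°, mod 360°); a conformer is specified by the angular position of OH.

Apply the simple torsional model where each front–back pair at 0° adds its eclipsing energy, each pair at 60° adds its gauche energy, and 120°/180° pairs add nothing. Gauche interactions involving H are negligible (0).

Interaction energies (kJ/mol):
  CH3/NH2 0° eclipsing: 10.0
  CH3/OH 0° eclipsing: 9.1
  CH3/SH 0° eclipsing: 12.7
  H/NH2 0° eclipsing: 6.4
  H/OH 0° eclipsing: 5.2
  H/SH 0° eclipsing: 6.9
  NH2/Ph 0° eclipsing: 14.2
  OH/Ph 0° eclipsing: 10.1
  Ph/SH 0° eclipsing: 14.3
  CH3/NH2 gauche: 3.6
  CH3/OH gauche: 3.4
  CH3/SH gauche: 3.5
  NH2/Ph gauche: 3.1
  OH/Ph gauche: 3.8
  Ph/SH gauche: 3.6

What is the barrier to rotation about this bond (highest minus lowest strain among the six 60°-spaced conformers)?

OH at 0° is eclipsed. H at 0° is eclipsed with OH at 0° (5.2); CH3 at 120° is eclipsed with SH at 120° (12.7); Ph at 240° is eclipsed with NH2 at 240° (14.2). Total 32.1 kJ/mol.
OH at 60° is staggered. CH3 at 120° is gauche with OH at 60° (3.4); CH3 at 120° is gauche with SH at 180° (3.5); Ph at 240° is gauche with SH at 180° (3.6); Ph at 240° is gauche with NH2 at 300° (3.1). Total 13.6 kJ/mol.
OH at 120° is eclipsed. H at 0° is eclipsed with NH2 at 0° (6.4); CH3 at 120° is eclipsed with OH at 120° (9.1); Ph at 240° is eclipsed with SH at 240° (14.3). Total 29.8 kJ/mol.
OH at 180° is staggered. CH3 at 120° is gauche with OH at 180° (3.4); CH3 at 120° is gauche with NH2 at 60° (3.6); Ph at 240° is gauche with OH at 180° (3.8); Ph at 240° is gauche with SH at 300° (3.6). Total 14.4 kJ/mol.
OH at 240° is eclipsed. H at 0° is eclipsed with SH at 0° (6.9); CH3 at 120° is eclipsed with NH2 at 120° (10.0); Ph at 240° is eclipsed with OH at 240° (10.1). Total 27.0 kJ/mol.
OH at 300° is staggered. CH3 at 120° is gauche with SH at 60° (3.5); CH3 at 120° is gauche with NH2 at 180° (3.6); Ph at 240° is gauche with OH at 300° (3.8); Ph at 240° is gauche with NH2 at 180° (3.1). Total 14.0 kJ/mol.
Max at 0° (32.1 kJ/mol), min at 60° (13.6 kJ/mol); barrier = 18.5 kJ/mol.

18.5 kJ/mol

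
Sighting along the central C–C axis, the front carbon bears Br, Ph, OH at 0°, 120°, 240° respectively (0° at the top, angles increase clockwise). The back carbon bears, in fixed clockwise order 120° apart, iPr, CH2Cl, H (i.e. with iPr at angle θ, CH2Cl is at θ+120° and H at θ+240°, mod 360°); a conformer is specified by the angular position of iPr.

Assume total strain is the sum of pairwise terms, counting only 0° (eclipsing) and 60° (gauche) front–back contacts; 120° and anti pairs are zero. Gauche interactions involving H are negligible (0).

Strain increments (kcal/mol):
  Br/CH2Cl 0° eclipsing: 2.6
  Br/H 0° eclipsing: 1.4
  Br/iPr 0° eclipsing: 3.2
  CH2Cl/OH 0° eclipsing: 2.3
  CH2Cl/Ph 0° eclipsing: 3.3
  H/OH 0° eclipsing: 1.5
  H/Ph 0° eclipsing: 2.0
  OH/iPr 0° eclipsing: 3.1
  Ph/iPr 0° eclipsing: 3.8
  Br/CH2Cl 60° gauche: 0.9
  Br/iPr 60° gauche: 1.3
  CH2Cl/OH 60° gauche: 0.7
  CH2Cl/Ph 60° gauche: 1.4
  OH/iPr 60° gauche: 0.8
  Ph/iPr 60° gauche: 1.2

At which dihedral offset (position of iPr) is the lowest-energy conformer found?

iPr at 0° is eclipsed. Br at 0° is eclipsed with iPr at 0° (3.2); Ph at 120° is eclipsed with CH2Cl at 120° (3.3); OH at 240° is eclipsed with H at 240° (1.5). Total 8.0 kcal/mol.
iPr at 60° is staggered. Br at 0° is gauche with iPr at 60° (1.3); Ph at 120° is gauche with iPr at 60° (1.2); Ph at 120° is gauche with CH2Cl at 180° (1.4); OH at 240° is gauche with CH2Cl at 180° (0.7). Total 4.6 kcal/mol.
iPr at 120° is eclipsed. Br at 0° is eclipsed with H at 0° (1.4); Ph at 120° is eclipsed with iPr at 120° (3.8); OH at 240° is eclipsed with CH2Cl at 240° (2.3). Total 7.5 kcal/mol.
iPr at 180° is staggered. Br at 0° is gauche with CH2Cl at 300° (0.9); Ph at 120° is gauche with iPr at 180° (1.2); OH at 240° is gauche with iPr at 180° (0.8); OH at 240° is gauche with CH2Cl at 300° (0.7). Total 3.6 kcal/mol.
iPr at 240° is eclipsed. Br at 0° is eclipsed with CH2Cl at 0° (2.6); Ph at 120° is eclipsed with H at 120° (2.0); OH at 240° is eclipsed with iPr at 240° (3.1). Total 7.7 kcal/mol.
iPr at 300° is staggered. Br at 0° is gauche with iPr at 300° (1.3); Br at 0° is gauche with CH2Cl at 60° (0.9); Ph at 120° is gauche with CH2Cl at 60° (1.4); OH at 240° is gauche with iPr at 300° (0.8). Total 4.4 kcal/mol.
The minimum (3.6 kcal/mol) occurs with iPr at 180°.

180°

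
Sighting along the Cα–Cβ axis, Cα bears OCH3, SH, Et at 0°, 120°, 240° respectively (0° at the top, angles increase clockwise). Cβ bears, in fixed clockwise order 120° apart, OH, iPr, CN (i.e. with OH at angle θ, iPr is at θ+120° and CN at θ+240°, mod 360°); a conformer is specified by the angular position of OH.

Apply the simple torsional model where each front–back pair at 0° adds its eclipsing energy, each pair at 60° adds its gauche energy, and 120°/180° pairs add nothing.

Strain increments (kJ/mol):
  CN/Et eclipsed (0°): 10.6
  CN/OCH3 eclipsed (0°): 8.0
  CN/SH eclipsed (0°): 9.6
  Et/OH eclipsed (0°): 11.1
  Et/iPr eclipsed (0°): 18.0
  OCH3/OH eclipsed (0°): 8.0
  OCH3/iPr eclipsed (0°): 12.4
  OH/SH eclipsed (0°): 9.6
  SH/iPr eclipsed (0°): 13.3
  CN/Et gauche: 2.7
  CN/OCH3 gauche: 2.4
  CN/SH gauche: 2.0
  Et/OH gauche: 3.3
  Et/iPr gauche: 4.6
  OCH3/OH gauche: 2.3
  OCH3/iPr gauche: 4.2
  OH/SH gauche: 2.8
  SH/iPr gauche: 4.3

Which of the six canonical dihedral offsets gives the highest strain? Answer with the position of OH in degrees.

OH at 0° (eclipsed): OCH3–OH eclipsed, SH–iPr eclipsed, Et–CN eclipsed; 8.0 + 13.3 + 10.6 = 31.9 kJ/mol.
OH at 60° (staggered): OCH3–OH gauche, OCH3–CN gauche, SH–OH gauche, SH–iPr gauche, Et–iPr gauche, Et–CN gauche; 2.3 + 2.4 + 2.8 + 4.3 + 4.6 + 2.7 = 19.1 kJ/mol.
OH at 120° (eclipsed): OCH3–CN eclipsed, SH–OH eclipsed, Et–iPr eclipsed; 8.0 + 9.6 + 18.0 = 35.6 kJ/mol.
OH at 180° (staggered): OCH3–iPr gauche, OCH3–CN gauche, SH–OH gauche, SH–CN gauche, Et–OH gauche, Et–iPr gauche; 4.2 + 2.4 + 2.8 + 2.0 + 3.3 + 4.6 = 19.3 kJ/mol.
OH at 240° (eclipsed): OCH3–iPr eclipsed, SH–CN eclipsed, Et–OH eclipsed; 12.4 + 9.6 + 11.1 = 33.1 kJ/mol.
OH at 300° (staggered): OCH3–OH gauche, OCH3–iPr gauche, SH–iPr gauche, SH–CN gauche, Et–OH gauche, Et–CN gauche; 2.3 + 4.2 + 4.3 + 2.0 + 3.3 + 2.7 = 18.8 kJ/mol.
The maximum (35.6 kJ/mol) occurs with OH at 120°.

120°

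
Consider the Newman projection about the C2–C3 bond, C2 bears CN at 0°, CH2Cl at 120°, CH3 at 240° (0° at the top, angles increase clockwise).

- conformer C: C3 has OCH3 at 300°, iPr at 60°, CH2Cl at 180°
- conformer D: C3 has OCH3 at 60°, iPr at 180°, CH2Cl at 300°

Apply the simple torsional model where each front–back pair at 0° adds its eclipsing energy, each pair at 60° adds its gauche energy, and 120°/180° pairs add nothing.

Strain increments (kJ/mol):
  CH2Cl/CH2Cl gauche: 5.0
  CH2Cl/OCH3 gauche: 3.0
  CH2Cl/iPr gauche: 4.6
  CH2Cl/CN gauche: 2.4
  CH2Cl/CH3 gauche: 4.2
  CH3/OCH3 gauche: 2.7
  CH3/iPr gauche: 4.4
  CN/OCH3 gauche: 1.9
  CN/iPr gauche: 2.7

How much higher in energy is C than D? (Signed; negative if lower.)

+0.6 kJ/mol

C (staggered): CN–OCH3 gauche, CN–iPr gauche, CH2Cl–iPr gauche, CH2Cl–CH2Cl gauche, CH3–OCH3 gauche, CH3–CH2Cl gauche; 1.9 + 2.7 + 4.6 + 5.0 + 2.7 + 4.2 = 21.1 kJ/mol.
D (staggered): CN–OCH3 gauche, CN–CH2Cl gauche, CH2Cl–OCH3 gauche, CH2Cl–iPr gauche, CH3–iPr gauche, CH3–CH2Cl gauche; 1.9 + 2.4 + 3.0 + 4.6 + 4.4 + 4.2 = 20.5 kJ/mol.
E(C) − E(D) = 21.1 − 20.5 = +0.6 kJ/mol.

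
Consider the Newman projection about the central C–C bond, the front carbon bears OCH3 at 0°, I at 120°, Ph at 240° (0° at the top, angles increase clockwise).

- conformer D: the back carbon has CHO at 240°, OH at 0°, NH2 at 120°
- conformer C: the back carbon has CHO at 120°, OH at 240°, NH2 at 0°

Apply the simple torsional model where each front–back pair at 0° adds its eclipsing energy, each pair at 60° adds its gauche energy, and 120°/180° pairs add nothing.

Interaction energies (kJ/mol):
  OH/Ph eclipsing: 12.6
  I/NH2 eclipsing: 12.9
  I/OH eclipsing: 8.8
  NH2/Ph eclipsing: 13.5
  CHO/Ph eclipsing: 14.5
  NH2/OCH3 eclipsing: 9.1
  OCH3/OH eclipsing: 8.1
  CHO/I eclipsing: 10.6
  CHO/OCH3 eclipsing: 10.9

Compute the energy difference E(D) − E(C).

D is eclipsed. OCH3 at 0° is eclipsed with OH at 0° (8.1); I at 120° is eclipsed with NH2 at 120° (12.9); Ph at 240° is eclipsed with CHO at 240° (14.5). Total 35.5 kJ/mol.
C is eclipsed. OCH3 at 0° is eclipsed with NH2 at 0° (9.1); I at 120° is eclipsed with CHO at 120° (10.6); Ph at 240° is eclipsed with OH at 240° (12.6). Total 32.3 kJ/mol.
E(D) − E(C) = 35.5 − 32.3 = +3.2 kJ/mol.

+3.2 kJ/mol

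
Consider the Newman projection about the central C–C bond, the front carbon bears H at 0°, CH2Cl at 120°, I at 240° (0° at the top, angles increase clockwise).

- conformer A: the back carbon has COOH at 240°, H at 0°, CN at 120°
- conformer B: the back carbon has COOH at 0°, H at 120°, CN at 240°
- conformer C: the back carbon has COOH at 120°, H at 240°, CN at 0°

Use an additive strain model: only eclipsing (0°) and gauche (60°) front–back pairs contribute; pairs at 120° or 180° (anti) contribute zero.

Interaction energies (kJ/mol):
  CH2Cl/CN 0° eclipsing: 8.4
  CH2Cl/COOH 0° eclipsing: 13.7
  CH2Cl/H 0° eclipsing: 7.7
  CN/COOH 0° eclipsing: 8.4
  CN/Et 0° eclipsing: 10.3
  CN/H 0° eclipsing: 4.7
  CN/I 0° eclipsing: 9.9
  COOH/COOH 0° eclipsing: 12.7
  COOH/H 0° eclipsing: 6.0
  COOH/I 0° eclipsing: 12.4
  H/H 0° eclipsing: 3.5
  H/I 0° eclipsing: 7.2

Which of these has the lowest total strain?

A is eclipsed. H at 0° is eclipsed with H at 0° (3.5); CH2Cl at 120° is eclipsed with CN at 120° (8.4); I at 240° is eclipsed with COOH at 240° (12.4). Total 24.3 kJ/mol.
B is eclipsed. H at 0° is eclipsed with COOH at 0° (6.0); CH2Cl at 120° is eclipsed with H at 120° (7.7); I at 240° is eclipsed with CN at 240° (9.9). Total 23.6 kJ/mol.
C is eclipsed. H at 0° is eclipsed with CN at 0° (4.7); CH2Cl at 120° is eclipsed with COOH at 120° (13.7); I at 240° is eclipsed with H at 240° (7.2). Total 25.6 kJ/mol.
B has the lowest total (23.6 kJ/mol).

B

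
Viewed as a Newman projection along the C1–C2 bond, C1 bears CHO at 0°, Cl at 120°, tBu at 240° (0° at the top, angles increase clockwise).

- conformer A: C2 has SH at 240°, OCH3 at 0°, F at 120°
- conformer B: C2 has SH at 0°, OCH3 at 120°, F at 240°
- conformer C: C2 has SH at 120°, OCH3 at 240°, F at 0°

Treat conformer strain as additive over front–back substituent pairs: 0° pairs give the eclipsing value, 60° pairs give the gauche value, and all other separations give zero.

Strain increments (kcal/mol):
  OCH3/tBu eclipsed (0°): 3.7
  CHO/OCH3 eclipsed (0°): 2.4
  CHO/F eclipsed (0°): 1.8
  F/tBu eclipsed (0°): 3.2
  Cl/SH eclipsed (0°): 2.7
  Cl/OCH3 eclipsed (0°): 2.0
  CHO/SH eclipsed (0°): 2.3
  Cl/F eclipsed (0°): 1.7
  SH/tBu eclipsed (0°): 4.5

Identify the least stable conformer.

A

A (eclipsed): CHO(0°)/OCH3(0°) eclipsed 2.4; Cl(120°)/F(120°) eclipsed 1.7; tBu(240°)/SH(240°) eclipsed 4.5 → 8.6 kcal/mol.
B (eclipsed): CHO(0°)/SH(0°) eclipsed 2.3; Cl(120°)/OCH3(120°) eclipsed 2.0; tBu(240°)/F(240°) eclipsed 3.2 → 7.5 kcal/mol.
C (eclipsed): CHO(0°)/F(0°) eclipsed 1.8; Cl(120°)/SH(120°) eclipsed 2.7; tBu(240°)/OCH3(240°) eclipsed 3.7 → 8.2 kcal/mol.
A has the highest total (8.6 kcal/mol).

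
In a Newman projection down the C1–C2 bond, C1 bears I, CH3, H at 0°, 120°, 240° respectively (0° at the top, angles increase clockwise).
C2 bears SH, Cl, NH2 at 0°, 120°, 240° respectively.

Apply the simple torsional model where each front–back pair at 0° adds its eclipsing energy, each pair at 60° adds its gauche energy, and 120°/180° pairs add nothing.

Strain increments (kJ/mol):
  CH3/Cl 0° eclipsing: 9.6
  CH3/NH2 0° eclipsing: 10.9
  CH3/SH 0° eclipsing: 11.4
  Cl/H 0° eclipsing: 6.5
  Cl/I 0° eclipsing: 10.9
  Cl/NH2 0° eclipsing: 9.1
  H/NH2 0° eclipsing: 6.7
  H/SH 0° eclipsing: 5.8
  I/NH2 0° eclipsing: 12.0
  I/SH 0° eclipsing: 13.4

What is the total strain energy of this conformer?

29.7 kJ/mol

This conformer (eclipsed): I(0°)/SH(0°) eclipsed 13.4; CH3(120°)/Cl(120°) eclipsed 9.6; H(240°)/NH2(240°) eclipsed 6.7 → 29.7 kJ/mol.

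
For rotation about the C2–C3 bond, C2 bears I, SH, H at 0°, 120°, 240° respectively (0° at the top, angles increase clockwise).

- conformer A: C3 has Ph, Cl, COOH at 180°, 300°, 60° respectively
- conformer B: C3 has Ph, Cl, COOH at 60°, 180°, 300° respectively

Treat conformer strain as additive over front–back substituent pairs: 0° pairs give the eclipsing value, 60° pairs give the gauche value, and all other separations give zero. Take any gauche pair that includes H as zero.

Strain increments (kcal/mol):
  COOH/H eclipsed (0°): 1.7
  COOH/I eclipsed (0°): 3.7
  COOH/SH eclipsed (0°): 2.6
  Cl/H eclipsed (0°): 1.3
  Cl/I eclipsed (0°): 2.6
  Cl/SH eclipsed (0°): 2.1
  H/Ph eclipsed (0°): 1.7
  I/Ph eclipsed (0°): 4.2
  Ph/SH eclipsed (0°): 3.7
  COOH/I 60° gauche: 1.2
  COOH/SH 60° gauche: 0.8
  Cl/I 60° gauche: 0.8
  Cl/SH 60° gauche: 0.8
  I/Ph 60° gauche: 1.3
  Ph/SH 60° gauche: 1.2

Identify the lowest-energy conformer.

A

A (staggered): I(0°)/Cl(300°) gauche 0.8; I(0°)/COOH(60°) gauche 1.2; SH(120°)/Ph(180°) gauche 1.2; SH(120°)/COOH(60°) gauche 0.8 → 4.0 kcal/mol.
B (staggered): I(0°)/Ph(60°) gauche 1.3; I(0°)/COOH(300°) gauche 1.2; SH(120°)/Ph(60°) gauche 1.2; SH(120°)/Cl(180°) gauche 0.8 → 4.5 kcal/mol.
A has the lowest total (4.0 kcal/mol).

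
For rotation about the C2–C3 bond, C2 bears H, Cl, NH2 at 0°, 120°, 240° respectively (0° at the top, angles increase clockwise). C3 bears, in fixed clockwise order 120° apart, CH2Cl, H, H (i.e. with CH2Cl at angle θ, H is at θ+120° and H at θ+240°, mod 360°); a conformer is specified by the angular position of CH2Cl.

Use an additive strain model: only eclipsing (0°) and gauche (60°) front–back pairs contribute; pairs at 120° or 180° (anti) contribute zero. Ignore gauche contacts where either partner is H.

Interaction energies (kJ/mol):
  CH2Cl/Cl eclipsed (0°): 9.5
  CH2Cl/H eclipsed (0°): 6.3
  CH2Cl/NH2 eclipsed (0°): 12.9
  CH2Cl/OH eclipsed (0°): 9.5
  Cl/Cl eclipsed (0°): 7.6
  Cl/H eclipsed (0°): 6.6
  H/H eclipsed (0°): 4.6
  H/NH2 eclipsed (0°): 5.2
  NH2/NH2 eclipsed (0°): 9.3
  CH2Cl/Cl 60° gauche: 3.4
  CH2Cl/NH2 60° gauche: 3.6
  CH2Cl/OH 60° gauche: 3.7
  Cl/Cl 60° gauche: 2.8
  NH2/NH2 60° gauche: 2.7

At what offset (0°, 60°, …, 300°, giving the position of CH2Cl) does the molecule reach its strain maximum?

240°

CH2Cl at 0° (eclipsed): H(0°)/CH2Cl(0°) eclipsed 6.3; Cl(120°)/H(120°) eclipsed 6.6; NH2(240°)/H(240°) eclipsed 5.2 → 18.1 kJ/mol.
CH2Cl at 60° (staggered): Cl(120°)/CH2Cl(60°) gauche 3.4 → 3.4 kJ/mol.
CH2Cl at 120° (eclipsed): H(0°)/H(0°) eclipsed 4.6; Cl(120°)/CH2Cl(120°) eclipsed 9.5; NH2(240°)/H(240°) eclipsed 5.2 → 19.3 kJ/mol.
CH2Cl at 180° (staggered): Cl(120°)/CH2Cl(180°) gauche 3.4; NH2(240°)/CH2Cl(180°) gauche 3.6 → 7.0 kJ/mol.
CH2Cl at 240° (eclipsed): H(0°)/H(0°) eclipsed 4.6; Cl(120°)/H(120°) eclipsed 6.6; NH2(240°)/CH2Cl(240°) eclipsed 12.9 → 24.1 kJ/mol.
CH2Cl at 300° (staggered): NH2(240°)/CH2Cl(300°) gauche 3.6 → 3.6 kJ/mol.
The maximum (24.1 kJ/mol) occurs with CH2Cl at 240°.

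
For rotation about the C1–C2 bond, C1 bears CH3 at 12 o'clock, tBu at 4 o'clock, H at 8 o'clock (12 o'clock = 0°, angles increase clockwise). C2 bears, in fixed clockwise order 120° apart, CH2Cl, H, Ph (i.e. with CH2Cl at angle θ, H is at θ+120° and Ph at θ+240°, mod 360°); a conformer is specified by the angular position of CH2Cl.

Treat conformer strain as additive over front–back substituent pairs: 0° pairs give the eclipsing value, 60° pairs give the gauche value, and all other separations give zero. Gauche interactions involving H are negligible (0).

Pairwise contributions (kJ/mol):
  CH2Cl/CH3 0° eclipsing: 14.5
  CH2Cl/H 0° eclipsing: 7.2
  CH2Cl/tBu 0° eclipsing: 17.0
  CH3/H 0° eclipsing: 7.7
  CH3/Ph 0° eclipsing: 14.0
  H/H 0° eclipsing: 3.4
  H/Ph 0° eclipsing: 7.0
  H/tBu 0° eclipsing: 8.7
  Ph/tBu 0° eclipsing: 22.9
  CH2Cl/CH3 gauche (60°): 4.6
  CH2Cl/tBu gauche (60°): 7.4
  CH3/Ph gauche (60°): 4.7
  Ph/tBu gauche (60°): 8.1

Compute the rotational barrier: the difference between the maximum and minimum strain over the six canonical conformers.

25.1 kJ/mol

CH2Cl at 0° (eclipsed): CH3(0°)/CH2Cl(0°) eclipsed 14.5; tBu(120°)/H(120°) eclipsed 8.7; H(240°)/Ph(240°) eclipsed 7.0 → 30.2 kJ/mol.
CH2Cl at 60° (staggered): CH3(0°)/CH2Cl(60°) gauche 4.6; CH3(0°)/Ph(300°) gauche 4.7; tBu(120°)/CH2Cl(60°) gauche 7.4 → 16.7 kJ/mol.
CH2Cl at 120° (eclipsed): CH3(0°)/Ph(0°) eclipsed 14.0; tBu(120°)/CH2Cl(120°) eclipsed 17.0; H(240°)/H(240°) eclipsed 3.4 → 34.4 kJ/mol.
CH2Cl at 180° (staggered): CH3(0°)/Ph(60°) gauche 4.7; tBu(120°)/CH2Cl(180°) gauche 7.4; tBu(120°)/Ph(60°) gauche 8.1 → 20.2 kJ/mol.
CH2Cl at 240° (eclipsed): CH3(0°)/H(0°) eclipsed 7.7; tBu(120°)/Ph(120°) eclipsed 22.9; H(240°)/CH2Cl(240°) eclipsed 7.2 → 37.8 kJ/mol.
CH2Cl at 300° (staggered): CH3(0°)/CH2Cl(300°) gauche 4.6; tBu(120°)/Ph(180°) gauche 8.1 → 12.7 kJ/mol.
Max at 240° (37.8 kJ/mol), min at 300° (12.7 kJ/mol); barrier = 25.1 kJ/mol.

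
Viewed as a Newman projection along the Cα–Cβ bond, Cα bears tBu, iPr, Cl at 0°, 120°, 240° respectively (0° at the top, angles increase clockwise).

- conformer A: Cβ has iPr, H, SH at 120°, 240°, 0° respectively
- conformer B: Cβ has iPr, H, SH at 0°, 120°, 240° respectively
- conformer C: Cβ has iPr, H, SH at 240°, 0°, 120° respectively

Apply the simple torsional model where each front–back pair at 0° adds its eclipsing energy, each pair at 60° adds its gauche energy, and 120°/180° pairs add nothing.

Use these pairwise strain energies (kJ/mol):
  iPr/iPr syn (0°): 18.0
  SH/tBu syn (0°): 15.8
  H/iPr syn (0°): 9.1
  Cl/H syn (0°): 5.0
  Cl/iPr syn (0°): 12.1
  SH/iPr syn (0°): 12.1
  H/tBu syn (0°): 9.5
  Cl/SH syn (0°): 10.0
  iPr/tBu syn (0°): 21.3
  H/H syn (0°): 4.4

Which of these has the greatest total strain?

A (eclipsed): tBu(0°)/SH(0°) eclipsed 15.8; iPr(120°)/iPr(120°) eclipsed 18.0; Cl(240°)/H(240°) eclipsed 5.0 → 38.8 kJ/mol.
B (eclipsed): tBu(0°)/iPr(0°) eclipsed 21.3; iPr(120°)/H(120°) eclipsed 9.1; Cl(240°)/SH(240°) eclipsed 10.0 → 40.4 kJ/mol.
C (eclipsed): tBu(0°)/H(0°) eclipsed 9.5; iPr(120°)/SH(120°) eclipsed 12.1; Cl(240°)/iPr(240°) eclipsed 12.1 → 33.7 kJ/mol.
B has the highest total (40.4 kJ/mol).

B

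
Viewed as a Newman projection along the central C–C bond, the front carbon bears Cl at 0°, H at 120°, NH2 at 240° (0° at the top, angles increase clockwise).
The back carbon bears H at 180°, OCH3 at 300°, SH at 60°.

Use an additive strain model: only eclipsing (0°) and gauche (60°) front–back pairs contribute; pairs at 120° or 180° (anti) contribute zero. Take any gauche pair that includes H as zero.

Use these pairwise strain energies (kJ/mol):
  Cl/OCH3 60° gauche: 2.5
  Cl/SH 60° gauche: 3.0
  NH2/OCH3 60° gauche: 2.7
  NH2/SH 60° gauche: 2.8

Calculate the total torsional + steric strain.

8.2 kJ/mol

This conformer (staggered): Cl(0°)/OCH3(300°) gauche 2.5; Cl(0°)/SH(60°) gauche 3.0; NH2(240°)/OCH3(300°) gauche 2.7 → 8.2 kJ/mol.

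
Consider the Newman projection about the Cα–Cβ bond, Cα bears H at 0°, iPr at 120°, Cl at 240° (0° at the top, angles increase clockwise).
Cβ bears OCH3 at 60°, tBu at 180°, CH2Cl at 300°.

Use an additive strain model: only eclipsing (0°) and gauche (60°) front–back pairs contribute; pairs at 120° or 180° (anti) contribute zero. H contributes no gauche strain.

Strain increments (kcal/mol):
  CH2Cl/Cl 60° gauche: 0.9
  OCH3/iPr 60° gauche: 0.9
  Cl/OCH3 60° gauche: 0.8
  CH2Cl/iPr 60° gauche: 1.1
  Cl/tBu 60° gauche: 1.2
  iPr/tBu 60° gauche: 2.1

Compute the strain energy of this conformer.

This conformer (staggered): iPr–OCH3 gauche, iPr–tBu gauche, Cl–tBu gauche, Cl–CH2Cl gauche; 0.9 + 2.1 + 1.2 + 0.9 = 5.1 kcal/mol.

5.1 kcal/mol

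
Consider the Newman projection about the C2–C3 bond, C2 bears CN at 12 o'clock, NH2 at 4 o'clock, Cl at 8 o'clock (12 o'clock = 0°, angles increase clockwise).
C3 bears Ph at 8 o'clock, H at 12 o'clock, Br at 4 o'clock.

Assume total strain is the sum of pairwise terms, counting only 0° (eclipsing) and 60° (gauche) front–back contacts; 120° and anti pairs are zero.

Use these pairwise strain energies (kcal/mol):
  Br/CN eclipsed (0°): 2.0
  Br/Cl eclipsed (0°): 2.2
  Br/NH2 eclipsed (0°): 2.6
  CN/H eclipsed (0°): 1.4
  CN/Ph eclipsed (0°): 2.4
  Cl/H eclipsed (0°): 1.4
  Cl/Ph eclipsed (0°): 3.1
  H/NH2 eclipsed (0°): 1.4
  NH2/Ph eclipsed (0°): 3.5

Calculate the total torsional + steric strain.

This conformer (eclipsed): CN–H eclipsed, NH2–Br eclipsed, Cl–Ph eclipsed; 1.4 + 2.6 + 3.1 = 7.1 kcal/mol.

7.1 kcal/mol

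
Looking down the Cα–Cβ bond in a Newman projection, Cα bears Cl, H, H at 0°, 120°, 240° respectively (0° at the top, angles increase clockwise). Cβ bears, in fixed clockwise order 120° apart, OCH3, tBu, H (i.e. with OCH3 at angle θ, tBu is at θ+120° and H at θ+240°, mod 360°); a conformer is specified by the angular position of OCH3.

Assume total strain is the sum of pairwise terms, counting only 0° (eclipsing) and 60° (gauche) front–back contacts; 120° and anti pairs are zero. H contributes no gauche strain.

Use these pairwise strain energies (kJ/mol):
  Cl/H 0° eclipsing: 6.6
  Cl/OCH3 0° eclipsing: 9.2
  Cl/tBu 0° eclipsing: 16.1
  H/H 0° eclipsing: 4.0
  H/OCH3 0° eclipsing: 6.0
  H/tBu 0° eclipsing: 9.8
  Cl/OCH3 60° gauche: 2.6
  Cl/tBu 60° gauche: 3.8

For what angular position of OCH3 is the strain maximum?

OCH3 at 0° (eclipsed): Cl(0°)/OCH3(0°) eclipsed 9.2; H(120°)/tBu(120°) eclipsed 9.8; H(240°)/H(240°) eclipsed 4.0 → 23.0 kJ/mol.
OCH3 at 60° (staggered): Cl(0°)/OCH3(60°) gauche 2.6 → 2.6 kJ/mol.
OCH3 at 120° (eclipsed): Cl(0°)/H(0°) eclipsed 6.6; H(120°)/OCH3(120°) eclipsed 6.0; H(240°)/tBu(240°) eclipsed 9.8 → 22.4 kJ/mol.
OCH3 at 180° (staggered): Cl(0°)/tBu(300°) gauche 3.8 → 3.8 kJ/mol.
OCH3 at 240° (eclipsed): Cl(0°)/tBu(0°) eclipsed 16.1; H(120°)/H(120°) eclipsed 4.0; H(240°)/OCH3(240°) eclipsed 6.0 → 26.1 kJ/mol.
OCH3 at 300° (staggered): Cl(0°)/OCH3(300°) gauche 2.6; Cl(0°)/tBu(60°) gauche 3.8 → 6.4 kJ/mol.
The maximum (26.1 kJ/mol) occurs with OCH3 at 240°.

240°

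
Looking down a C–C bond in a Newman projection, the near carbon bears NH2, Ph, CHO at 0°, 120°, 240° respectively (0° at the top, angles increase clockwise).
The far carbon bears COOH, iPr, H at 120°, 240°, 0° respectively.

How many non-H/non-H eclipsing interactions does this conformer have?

Non-H eclipsing pairs: Ph(120°)/COOH(120°); CHO(240°)/iPr(240°) — 2 interactions.

2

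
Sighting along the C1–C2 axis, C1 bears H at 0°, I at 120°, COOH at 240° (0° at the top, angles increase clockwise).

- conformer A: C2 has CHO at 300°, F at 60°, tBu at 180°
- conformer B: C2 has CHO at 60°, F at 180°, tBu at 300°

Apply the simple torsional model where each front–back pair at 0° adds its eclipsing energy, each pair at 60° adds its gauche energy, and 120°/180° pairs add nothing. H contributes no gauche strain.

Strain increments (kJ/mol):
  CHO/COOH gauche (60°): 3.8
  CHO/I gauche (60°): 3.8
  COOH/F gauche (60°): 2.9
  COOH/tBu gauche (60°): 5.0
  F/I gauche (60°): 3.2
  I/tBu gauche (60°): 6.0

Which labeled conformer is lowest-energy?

B

A is staggered. I at 120° is gauche with F at 60° (3.2); I at 120° is gauche with tBu at 180° (6.0); COOH at 240° is gauche with CHO at 300° (3.8); COOH at 240° is gauche with tBu at 180° (5.0). Total 18.0 kJ/mol.
B is staggered. I at 120° is gauche with CHO at 60° (3.8); I at 120° is gauche with F at 180° (3.2); COOH at 240° is gauche with F at 180° (2.9); COOH at 240° is gauche with tBu at 300° (5.0). Total 14.9 kJ/mol.
B has the lowest total (14.9 kJ/mol).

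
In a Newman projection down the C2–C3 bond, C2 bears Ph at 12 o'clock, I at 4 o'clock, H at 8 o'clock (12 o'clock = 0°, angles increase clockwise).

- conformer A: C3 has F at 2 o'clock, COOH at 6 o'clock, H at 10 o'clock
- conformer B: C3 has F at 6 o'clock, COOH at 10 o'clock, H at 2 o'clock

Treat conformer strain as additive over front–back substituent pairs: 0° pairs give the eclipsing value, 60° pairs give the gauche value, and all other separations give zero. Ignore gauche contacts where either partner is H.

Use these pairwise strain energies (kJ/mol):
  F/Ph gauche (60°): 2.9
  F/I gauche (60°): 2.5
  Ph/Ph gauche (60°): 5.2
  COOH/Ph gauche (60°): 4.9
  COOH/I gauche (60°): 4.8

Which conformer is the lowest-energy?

A (staggered): Ph(0°)/F(60°) gauche 2.9; I(120°)/F(60°) gauche 2.5; I(120°)/COOH(180°) gauche 4.8 → 10.2 kJ/mol.
B (staggered): Ph(0°)/COOH(300°) gauche 4.9; I(120°)/F(180°) gauche 2.5 → 7.4 kJ/mol.
B has the lowest total (7.4 kJ/mol).

B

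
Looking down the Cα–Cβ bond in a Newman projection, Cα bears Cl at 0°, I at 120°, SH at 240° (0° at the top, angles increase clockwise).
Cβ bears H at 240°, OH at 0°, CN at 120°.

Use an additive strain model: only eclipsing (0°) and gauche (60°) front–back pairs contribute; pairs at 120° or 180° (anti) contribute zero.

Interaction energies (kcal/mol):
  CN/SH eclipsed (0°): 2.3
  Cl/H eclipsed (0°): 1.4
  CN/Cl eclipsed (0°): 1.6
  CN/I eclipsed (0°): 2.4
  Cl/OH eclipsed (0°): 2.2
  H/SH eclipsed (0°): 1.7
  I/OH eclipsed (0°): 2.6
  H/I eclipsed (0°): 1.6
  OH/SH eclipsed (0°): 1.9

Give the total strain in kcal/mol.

6.3 kcal/mol

This conformer (eclipsed): Cl(0°)/OH(0°) eclipsed 2.2; I(120°)/CN(120°) eclipsed 2.4; SH(240°)/H(240°) eclipsed 1.7 → 6.3 kcal/mol.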